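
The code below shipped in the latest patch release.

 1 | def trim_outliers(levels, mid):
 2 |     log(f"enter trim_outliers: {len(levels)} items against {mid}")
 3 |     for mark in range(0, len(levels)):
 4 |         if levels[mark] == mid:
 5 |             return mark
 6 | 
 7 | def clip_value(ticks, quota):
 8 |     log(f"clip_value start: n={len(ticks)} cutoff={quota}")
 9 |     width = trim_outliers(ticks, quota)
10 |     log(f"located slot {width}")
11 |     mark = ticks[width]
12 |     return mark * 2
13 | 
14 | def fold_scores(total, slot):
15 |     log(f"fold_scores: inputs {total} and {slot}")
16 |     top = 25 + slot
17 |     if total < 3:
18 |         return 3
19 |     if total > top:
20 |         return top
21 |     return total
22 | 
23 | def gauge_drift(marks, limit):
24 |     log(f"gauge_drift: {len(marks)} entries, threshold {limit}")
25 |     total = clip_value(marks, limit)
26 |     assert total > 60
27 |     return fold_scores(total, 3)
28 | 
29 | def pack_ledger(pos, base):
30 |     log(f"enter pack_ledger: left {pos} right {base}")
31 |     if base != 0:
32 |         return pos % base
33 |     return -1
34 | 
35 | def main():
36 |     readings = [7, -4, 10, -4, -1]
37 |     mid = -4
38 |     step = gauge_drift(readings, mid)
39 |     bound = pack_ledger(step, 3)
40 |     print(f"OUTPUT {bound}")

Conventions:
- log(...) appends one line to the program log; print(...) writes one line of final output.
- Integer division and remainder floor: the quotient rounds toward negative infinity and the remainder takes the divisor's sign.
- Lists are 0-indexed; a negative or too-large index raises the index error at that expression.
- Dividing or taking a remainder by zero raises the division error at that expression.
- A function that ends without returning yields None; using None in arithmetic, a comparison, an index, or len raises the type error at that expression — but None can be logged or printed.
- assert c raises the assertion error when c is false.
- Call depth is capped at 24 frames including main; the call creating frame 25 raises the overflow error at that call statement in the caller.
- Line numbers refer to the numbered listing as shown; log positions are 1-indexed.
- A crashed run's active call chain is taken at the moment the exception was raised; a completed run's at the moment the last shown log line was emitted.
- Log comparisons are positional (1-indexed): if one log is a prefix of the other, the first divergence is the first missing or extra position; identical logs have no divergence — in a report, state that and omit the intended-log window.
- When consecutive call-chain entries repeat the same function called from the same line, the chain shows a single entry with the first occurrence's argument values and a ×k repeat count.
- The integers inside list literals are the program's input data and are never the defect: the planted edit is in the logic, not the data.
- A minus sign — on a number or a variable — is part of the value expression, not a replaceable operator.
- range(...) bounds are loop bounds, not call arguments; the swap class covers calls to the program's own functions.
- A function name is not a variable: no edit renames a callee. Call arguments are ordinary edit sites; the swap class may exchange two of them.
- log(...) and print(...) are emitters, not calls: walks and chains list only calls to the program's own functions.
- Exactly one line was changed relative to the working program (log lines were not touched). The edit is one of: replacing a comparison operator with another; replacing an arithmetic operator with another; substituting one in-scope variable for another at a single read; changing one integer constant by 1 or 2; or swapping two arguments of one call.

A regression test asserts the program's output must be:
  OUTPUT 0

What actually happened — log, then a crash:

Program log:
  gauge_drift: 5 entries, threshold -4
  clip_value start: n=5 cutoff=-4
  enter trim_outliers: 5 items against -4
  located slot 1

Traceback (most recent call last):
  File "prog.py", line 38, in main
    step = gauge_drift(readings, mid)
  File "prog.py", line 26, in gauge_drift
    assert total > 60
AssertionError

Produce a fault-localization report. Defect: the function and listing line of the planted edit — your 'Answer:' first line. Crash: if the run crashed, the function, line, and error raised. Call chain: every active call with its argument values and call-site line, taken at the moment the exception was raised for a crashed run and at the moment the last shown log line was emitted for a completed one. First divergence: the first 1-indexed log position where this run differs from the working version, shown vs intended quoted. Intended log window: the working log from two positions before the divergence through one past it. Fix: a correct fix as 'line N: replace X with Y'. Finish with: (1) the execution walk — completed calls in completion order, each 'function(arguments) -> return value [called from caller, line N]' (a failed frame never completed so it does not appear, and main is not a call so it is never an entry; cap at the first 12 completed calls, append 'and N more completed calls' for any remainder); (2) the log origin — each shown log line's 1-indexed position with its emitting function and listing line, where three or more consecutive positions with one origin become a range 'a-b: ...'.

Answer: the defect is in gauge_drift at line 26.
Key observation: Only 4 log lines were emitted before the run died; the intended continuation was 'fold_scores: inputs -8 and 3'.
Crash: gauge_drift, line 26, AssertionError.
Call chain: main -> gauge_drift([7, -4, 10, -4, -1], -4) (called at line 38).
First divergence: position 5 — the faulty run's log ends after 4 lines; the working version continues with 'fold_scores: inputs -8 and 3'.
Intended log window:
  3: enter trim_outliers: 5 items against -4
  4: located slot 1
  5: fold_scores: inputs -8 and 3
  6: enter pack_ledger: left 3 right 3
Execution walk:
  trim_outliers([7, -4, 10, -4, -1], -4) -> 1  [called from clip_value, line 9]
  clip_value([7, -4, 10, -4, -1], -4) -> -8  [called from gauge_drift, line 25]
Origin of each log line:
  1 — gauge_drift, line 24
  2 — clip_value, line 8
  3 — trim_outliers, line 2
  4 — clip_value, line 10
A correct fix: line 26: replace `>` with `<=`.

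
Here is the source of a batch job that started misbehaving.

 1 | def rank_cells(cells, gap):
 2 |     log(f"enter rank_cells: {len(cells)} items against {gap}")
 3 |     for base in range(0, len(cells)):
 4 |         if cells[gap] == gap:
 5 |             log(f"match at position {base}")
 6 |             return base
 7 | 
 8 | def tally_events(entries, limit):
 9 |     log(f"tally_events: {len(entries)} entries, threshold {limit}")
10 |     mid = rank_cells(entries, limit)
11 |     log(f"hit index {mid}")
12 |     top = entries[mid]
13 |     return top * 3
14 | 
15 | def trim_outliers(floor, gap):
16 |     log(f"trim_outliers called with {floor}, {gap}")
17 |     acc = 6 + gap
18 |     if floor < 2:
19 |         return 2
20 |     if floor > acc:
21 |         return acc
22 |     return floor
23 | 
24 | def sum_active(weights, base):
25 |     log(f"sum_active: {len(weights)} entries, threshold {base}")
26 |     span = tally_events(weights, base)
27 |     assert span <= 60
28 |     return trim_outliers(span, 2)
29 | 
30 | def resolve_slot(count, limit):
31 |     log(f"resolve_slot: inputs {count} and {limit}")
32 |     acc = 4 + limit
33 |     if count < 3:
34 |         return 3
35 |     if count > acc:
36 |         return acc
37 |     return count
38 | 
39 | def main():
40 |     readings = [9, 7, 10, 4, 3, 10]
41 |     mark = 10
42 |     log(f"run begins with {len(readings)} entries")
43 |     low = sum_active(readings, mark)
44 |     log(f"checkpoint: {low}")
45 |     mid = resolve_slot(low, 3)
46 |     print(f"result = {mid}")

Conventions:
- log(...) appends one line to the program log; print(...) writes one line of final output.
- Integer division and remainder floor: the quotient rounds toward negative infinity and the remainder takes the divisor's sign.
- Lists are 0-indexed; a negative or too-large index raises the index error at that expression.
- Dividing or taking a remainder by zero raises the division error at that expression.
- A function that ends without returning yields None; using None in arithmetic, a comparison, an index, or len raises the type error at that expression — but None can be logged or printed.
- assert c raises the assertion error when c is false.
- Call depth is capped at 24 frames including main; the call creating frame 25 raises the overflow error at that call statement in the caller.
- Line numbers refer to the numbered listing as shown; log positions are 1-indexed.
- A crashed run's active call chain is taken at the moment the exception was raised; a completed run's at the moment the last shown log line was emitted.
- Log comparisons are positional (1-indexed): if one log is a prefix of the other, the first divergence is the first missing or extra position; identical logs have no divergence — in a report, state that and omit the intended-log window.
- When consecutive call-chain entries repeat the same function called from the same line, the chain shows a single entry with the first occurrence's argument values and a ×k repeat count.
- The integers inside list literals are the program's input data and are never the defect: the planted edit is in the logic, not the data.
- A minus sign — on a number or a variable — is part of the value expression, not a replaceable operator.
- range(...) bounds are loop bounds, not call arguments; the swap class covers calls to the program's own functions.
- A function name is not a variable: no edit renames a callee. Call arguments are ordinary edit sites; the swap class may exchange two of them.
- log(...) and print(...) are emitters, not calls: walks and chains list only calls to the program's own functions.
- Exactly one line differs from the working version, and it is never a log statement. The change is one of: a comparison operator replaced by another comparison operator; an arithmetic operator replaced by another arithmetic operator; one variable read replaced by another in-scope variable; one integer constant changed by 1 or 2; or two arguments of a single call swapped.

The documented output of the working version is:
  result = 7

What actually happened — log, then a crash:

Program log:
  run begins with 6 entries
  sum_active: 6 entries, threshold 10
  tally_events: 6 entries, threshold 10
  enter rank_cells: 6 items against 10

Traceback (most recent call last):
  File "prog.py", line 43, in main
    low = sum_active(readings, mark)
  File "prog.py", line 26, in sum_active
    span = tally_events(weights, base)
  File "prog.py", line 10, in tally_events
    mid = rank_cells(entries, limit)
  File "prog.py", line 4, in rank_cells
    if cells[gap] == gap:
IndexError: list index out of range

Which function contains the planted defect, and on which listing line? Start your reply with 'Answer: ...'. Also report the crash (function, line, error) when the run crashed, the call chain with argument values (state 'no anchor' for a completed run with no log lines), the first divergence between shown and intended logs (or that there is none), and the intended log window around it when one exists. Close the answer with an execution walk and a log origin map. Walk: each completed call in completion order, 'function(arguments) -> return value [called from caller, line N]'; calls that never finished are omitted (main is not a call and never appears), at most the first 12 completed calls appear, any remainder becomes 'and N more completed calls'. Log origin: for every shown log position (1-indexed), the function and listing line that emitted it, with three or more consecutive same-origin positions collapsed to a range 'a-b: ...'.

Answer: the defect is in rank_cells at line 4.
Key observation: After 4 matching log lines the faulty run goes silent, while the working version continues with 'match at position 2'.
Crash: rank_cells, line 4, IndexError.
Call chain: main -> sum_active([9, 7, 10, 4, 3, 10], 10) (called at line 43) -> tally_events([9, 7, 10, 4, 3, 10], 10) (called at line 26) -> rank_cells([9, 7, 10, 4, 3, 10], 10) (called at line 10).
First divergence: position 5 — after 4 matching lines the faulty run goes silent; intended next line 'match at position 2'.
Intended log window:
  3: tally_events: 6 entries, threshold 10
  4: enter rank_cells: 6 items against 10
  5: match at position 2
  6: hit index 2
Execution walk:
  (no call completed)
Origin of each log line:
  1 — main, line 42
  2 — sum_active, line 25
  3 — tally_events, line 9
  4 — rank_cells, line 2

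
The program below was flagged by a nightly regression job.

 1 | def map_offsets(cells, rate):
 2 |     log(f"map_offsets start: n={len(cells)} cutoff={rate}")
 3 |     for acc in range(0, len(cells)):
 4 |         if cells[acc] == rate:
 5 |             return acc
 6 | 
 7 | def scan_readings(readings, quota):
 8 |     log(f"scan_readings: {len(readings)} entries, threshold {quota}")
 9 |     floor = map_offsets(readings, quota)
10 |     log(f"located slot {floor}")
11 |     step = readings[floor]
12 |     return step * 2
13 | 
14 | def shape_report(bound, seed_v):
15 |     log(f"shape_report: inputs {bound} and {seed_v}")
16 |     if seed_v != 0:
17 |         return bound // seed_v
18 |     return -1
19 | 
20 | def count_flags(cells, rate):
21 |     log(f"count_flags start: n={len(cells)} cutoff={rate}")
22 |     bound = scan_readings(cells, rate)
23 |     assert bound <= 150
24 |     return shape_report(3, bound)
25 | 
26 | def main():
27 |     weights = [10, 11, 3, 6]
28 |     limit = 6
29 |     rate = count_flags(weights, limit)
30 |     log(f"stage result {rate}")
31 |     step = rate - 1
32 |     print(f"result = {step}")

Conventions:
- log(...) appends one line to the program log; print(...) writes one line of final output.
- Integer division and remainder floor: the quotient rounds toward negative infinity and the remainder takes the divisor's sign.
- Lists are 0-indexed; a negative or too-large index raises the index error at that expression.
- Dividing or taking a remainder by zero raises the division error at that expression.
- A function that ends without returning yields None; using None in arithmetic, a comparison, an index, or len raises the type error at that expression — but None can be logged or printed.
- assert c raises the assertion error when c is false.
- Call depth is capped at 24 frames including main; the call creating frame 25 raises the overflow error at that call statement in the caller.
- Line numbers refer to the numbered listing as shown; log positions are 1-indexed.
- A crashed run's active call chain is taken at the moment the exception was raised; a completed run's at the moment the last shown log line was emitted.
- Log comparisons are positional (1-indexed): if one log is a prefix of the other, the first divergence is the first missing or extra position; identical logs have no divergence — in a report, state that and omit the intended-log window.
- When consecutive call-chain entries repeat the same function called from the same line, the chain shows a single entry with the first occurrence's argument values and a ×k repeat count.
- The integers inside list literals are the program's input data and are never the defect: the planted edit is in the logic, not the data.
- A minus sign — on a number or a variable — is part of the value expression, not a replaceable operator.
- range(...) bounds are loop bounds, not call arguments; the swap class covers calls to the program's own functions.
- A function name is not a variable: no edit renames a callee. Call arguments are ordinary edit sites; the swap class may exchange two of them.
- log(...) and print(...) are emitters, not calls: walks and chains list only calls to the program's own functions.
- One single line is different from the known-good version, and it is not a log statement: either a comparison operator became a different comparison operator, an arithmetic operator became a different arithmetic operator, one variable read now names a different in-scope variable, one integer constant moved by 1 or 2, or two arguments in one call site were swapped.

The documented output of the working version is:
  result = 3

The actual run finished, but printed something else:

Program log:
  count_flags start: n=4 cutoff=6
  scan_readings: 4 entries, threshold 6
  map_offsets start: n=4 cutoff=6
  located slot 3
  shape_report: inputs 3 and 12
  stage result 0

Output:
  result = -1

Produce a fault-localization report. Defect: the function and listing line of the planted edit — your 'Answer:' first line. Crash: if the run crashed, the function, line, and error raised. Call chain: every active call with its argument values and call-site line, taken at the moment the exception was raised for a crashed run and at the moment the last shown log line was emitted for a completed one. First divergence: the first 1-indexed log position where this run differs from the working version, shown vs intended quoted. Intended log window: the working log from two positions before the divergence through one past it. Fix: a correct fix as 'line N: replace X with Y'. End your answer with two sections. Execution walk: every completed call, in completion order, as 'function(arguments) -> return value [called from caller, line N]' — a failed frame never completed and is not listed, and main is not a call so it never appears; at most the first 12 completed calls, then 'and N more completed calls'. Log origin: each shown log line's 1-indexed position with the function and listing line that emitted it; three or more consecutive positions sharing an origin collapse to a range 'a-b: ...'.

Answer: the defect is in count_flags at line 24.
The tell: Everything matches until log position 5, which reads 'shape_report: inputs 3 and 12' in place of 'shape_report: inputs 12 and 3'.
Call chain: main.
First divergence: position 5; shown 'shape_report: inputs 3 and 12' vs intended 'shape_report: inputs 12 and 3'.
Intended log window:
  3: map_offsets start: n=4 cutoff=6
  4: located slot 3
  5: shape_report: inputs 12 and 3
  6: stage result 4
Execution walk:
  map_offsets([10, 11, 3, 6], 6) -> 3  [called from scan_readings, line 9]
  scan_readings([10, 11, 3, 6], 6) -> 12  [called from count_flags, line 22]
  shape_report(3, 12) -> 0  [called from count_flags, line 24]
  count_flags([10, 11, 3, 6], 6) -> 0  [called from main, line 29]
Log origin:
  1: emitted by count_flags (line 21)
  2: emitted by scan_readings (line 8)
  3: emitted by map_offsets (line 2)
  4: emitted by scan_readings (line 10)
  5: emitted by shape_report (line 15)
  6: emitted by main (line 30)
A correct fix: line 24: replace `shape_report(3, bound)` with `shape_report(bound, 3)`.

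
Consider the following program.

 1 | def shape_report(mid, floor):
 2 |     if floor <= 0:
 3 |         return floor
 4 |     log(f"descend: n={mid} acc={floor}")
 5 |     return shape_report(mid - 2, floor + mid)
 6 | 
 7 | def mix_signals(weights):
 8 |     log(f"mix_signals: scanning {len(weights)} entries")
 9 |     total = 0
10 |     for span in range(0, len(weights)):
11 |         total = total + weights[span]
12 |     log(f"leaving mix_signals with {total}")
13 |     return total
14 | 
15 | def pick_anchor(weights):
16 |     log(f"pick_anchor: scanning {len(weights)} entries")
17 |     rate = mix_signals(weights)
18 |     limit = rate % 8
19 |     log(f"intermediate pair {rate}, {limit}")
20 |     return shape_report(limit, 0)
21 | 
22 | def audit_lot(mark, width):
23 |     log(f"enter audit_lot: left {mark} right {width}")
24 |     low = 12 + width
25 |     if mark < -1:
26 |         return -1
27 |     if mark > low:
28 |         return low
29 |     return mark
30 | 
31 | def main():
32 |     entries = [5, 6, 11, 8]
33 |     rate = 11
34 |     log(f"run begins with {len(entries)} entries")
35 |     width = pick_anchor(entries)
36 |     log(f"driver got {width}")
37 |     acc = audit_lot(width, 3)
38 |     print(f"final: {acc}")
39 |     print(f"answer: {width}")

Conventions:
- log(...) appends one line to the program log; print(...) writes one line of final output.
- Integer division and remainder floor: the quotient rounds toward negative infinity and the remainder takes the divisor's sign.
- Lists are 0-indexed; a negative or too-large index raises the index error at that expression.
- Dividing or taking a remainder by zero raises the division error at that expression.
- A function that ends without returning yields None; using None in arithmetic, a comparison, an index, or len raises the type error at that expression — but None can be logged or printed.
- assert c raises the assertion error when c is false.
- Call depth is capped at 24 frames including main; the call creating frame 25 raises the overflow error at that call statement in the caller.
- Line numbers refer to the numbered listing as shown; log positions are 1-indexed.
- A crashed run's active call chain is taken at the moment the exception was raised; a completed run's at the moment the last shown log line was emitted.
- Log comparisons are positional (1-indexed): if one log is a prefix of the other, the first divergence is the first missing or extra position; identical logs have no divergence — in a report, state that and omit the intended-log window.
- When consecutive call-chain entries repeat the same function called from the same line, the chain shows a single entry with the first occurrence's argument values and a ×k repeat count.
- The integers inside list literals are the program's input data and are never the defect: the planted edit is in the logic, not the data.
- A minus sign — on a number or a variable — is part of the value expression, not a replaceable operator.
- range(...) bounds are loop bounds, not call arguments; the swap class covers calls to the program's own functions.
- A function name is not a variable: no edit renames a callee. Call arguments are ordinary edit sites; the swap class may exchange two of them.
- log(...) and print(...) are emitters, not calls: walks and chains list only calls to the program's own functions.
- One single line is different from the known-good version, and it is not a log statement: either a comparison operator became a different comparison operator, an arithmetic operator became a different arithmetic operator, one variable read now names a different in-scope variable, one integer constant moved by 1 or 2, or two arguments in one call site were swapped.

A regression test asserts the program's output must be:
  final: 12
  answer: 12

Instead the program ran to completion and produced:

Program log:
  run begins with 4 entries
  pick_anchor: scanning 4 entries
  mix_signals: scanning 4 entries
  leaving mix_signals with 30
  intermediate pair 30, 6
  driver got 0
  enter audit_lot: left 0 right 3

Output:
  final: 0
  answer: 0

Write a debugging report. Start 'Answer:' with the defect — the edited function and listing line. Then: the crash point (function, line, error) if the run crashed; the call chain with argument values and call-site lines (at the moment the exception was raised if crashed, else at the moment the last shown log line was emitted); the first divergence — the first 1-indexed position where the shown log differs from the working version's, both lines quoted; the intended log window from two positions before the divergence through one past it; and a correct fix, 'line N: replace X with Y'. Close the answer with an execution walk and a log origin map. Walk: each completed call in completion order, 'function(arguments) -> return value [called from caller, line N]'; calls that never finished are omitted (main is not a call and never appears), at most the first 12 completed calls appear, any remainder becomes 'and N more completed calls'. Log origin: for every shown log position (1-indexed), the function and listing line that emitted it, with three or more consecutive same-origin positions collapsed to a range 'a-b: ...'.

Answer: the defect is in shape_report at line 2.
Key observation: The earliest visible damage is log position 6 — 'driver got 0' rather than the intended 'descend: n=6 acc=0'.
Call chain: main -> audit_lot(0, 3) (called at line 37).
First divergence: position 6; shown 'driver got 0' vs intended 'descend: n=6 acc=0'.
Intended log window:
  4: leaving mix_signals with 30
  5: intermediate pair 30, 6
  6: descend: n=6 acc=0
  7: descend: n=4 acc=6
Execution walk:
  mix_signals([5, 6, 11, 8]) -> 30  [called from pick_anchor, line 17]
  shape_report(6, 0) -> 0  [called from pick_anchor, line 20]
  pick_anchor([5, 6, 11, 8]) -> 0  [called from main, line 35]
  audit_lot(0, 3) -> 0  [called from main, line 37]
Log line origins:
  1: logged in main at line 34
  2: logged in pick_anchor at line 16
  3: logged in mix_signals at line 8
  4: logged in mix_signals at line 12
  5: logged in pick_anchor at line 19
  6: logged in main at line 36
  7: logged in audit_lot at line 23
A correct fix: line 2: replace `floor` with `mid`.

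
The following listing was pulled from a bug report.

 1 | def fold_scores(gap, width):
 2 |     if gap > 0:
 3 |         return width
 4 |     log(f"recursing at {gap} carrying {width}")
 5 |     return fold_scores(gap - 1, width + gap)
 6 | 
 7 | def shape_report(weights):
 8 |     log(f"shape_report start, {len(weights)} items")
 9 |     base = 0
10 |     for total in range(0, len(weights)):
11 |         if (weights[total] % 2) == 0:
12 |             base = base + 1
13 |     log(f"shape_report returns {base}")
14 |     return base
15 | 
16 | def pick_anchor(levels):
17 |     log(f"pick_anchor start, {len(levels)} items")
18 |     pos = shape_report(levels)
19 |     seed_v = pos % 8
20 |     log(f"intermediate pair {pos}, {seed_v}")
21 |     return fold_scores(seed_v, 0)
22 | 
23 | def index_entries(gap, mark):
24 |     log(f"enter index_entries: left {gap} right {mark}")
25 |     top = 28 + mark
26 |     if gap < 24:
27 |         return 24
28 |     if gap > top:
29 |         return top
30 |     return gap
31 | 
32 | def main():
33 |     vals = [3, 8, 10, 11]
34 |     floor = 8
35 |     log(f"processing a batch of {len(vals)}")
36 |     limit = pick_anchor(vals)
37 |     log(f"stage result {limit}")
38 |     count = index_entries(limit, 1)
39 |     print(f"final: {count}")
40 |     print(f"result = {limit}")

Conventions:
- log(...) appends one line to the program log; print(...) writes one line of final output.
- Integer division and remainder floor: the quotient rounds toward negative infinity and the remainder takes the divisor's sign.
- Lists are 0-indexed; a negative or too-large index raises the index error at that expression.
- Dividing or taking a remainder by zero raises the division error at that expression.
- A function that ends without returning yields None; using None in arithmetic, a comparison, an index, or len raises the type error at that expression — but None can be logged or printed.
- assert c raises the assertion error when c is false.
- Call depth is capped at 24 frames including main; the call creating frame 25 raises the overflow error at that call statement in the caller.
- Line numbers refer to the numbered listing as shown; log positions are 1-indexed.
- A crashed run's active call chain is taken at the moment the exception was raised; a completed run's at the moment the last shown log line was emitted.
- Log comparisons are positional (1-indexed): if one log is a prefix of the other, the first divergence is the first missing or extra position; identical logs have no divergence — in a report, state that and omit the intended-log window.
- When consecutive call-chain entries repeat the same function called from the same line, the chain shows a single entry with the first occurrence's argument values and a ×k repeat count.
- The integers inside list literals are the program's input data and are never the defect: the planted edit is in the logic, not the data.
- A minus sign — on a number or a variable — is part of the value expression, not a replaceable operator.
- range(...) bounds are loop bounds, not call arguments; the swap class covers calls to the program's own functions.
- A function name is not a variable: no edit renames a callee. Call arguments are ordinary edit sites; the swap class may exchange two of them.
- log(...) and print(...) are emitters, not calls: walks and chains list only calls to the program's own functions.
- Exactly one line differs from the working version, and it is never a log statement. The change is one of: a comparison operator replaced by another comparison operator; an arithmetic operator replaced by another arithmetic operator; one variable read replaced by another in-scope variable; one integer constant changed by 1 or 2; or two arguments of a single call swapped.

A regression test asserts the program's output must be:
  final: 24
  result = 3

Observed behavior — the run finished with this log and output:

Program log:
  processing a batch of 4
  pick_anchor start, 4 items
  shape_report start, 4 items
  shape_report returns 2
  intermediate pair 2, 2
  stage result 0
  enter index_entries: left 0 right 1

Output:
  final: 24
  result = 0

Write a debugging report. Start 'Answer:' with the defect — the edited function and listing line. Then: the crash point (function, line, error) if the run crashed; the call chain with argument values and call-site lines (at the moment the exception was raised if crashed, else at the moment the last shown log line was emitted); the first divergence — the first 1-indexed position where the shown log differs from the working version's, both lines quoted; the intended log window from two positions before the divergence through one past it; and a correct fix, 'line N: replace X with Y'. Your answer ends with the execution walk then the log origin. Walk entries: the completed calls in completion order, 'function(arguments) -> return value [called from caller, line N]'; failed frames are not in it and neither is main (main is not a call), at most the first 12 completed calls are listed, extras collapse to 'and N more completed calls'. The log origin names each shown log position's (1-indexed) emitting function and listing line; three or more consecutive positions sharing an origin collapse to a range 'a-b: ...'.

Answer: the defect is in fold_scores at line 2.
Key observation: Everything matches until log position 6, which reads 'stage result 0' in place of 'recursing at 2 carrying 0'.
Call chain: main -> index_entries(0, 1) (called at line 38).
First divergence: position 6; shown 'stage result 0' vs intended 'recursing at 2 carrying 0'.
Intended log window:
  4: shape_report returns 2
  5: intermediate pair 2, 2
  6: recursing at 2 carrying 0
  7: recursing at 1 carrying 2
Execution walk:
  shape_report([3, 8, 10, 11]) -> 2  [called from pick_anchor, line 18]
  fold_scores(2, 0) -> 0  [called from pick_anchor, line 21]
  pick_anchor([3, 8, 10, 11]) -> 0  [called from main, line 36]
  index_entries(0, 1) -> 24  [called from main, line 38]
Origin of each log line:
  1 — main, line 35
  2 — pick_anchor, line 17
  3 — shape_report, line 8
  4 — shape_report, line 13
  5 — pick_anchor, line 20
  6 — main, line 37
  7 — index_entries, line 24
A correct fix: line 2: replace `>` with `<=`.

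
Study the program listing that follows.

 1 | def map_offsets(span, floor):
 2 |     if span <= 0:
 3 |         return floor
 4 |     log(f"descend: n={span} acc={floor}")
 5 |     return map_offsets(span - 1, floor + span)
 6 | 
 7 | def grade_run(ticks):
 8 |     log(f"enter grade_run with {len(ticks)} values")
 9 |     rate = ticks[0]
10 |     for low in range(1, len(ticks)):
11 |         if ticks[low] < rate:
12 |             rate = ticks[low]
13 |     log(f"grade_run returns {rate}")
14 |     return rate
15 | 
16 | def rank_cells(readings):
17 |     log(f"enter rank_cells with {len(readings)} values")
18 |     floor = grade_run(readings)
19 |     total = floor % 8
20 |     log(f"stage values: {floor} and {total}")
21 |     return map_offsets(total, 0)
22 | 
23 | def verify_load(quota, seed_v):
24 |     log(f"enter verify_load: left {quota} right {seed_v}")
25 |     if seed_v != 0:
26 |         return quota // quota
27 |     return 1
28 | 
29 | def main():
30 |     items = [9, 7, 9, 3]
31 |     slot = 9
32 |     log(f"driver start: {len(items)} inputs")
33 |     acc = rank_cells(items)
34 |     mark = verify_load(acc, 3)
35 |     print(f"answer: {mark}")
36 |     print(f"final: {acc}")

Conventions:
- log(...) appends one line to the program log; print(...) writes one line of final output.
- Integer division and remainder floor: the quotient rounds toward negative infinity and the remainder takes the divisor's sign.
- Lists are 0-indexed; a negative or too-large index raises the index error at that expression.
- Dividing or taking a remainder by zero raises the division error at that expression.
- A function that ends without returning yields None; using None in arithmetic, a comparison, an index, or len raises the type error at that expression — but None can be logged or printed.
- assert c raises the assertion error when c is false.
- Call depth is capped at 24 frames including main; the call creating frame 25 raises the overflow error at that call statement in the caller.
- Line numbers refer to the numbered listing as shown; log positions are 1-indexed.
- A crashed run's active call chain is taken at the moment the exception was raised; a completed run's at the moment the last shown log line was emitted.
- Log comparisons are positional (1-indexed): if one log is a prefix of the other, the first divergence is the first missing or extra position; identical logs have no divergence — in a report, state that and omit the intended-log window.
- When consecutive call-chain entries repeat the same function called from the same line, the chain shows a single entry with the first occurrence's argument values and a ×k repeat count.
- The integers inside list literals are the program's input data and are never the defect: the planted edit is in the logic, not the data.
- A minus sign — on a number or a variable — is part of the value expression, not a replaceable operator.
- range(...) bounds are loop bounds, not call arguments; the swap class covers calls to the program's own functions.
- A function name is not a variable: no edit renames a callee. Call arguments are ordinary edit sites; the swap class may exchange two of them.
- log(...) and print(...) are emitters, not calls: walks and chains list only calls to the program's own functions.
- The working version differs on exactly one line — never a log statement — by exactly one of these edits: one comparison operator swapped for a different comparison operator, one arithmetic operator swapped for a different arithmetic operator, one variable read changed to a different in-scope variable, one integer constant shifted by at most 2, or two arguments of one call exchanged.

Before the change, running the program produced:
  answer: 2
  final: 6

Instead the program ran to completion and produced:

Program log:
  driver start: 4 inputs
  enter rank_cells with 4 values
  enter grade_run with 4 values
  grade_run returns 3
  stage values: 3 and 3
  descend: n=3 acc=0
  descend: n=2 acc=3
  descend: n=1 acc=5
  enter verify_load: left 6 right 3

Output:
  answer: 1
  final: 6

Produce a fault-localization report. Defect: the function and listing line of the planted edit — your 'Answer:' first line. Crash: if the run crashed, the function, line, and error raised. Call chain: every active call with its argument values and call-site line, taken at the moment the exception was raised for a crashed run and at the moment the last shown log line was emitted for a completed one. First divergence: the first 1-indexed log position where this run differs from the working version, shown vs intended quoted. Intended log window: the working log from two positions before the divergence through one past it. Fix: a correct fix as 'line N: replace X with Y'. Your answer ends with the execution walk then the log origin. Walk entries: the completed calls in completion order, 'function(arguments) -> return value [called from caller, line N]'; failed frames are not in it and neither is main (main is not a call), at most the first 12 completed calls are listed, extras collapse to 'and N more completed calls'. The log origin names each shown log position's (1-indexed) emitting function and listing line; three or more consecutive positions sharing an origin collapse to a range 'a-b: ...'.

Answer: the defect is in verify_load at line 26.
The tell: Nothing in the log betrays the bug — only the output does.
Call chain: main -> verify_load(6, 3) (called at line 34).
First divergence: none; the two logs match at every position.
Execution walk:
  grade_run([9, 7, 9, 3]) -> 3  [called from rank_cells, line 18]
  map_offsets(0, 6) -> 6  [called from map_offsets, line 5]
  map_offsets(1, 5) -> 6  [called from map_offsets, line 5]
  map_offsets(2, 3) -> 6  [called from map_offsets, line 5]
  map_offsets(3, 0) -> 6  [called from rank_cells, line 21]
  rank_cells([9, 7, 9, 3]) -> 6  [called from main, line 33]
  verify_load(6, 3) -> 1  [called from main, line 34]
Log line origins:
  1: emitted by main (line 32)
  2: emitted by rank_cells (line 17)
  3: emitted by grade_run (line 8)
  4: emitted by grade_run (line 13)
  5: emitted by rank_cells (line 20)
  6-8: emitted by map_offsets (line 4)
  9: emitted by verify_load (line 24)
A correct fix: line 26: replace `quota // quota` with `quota // seed_v`.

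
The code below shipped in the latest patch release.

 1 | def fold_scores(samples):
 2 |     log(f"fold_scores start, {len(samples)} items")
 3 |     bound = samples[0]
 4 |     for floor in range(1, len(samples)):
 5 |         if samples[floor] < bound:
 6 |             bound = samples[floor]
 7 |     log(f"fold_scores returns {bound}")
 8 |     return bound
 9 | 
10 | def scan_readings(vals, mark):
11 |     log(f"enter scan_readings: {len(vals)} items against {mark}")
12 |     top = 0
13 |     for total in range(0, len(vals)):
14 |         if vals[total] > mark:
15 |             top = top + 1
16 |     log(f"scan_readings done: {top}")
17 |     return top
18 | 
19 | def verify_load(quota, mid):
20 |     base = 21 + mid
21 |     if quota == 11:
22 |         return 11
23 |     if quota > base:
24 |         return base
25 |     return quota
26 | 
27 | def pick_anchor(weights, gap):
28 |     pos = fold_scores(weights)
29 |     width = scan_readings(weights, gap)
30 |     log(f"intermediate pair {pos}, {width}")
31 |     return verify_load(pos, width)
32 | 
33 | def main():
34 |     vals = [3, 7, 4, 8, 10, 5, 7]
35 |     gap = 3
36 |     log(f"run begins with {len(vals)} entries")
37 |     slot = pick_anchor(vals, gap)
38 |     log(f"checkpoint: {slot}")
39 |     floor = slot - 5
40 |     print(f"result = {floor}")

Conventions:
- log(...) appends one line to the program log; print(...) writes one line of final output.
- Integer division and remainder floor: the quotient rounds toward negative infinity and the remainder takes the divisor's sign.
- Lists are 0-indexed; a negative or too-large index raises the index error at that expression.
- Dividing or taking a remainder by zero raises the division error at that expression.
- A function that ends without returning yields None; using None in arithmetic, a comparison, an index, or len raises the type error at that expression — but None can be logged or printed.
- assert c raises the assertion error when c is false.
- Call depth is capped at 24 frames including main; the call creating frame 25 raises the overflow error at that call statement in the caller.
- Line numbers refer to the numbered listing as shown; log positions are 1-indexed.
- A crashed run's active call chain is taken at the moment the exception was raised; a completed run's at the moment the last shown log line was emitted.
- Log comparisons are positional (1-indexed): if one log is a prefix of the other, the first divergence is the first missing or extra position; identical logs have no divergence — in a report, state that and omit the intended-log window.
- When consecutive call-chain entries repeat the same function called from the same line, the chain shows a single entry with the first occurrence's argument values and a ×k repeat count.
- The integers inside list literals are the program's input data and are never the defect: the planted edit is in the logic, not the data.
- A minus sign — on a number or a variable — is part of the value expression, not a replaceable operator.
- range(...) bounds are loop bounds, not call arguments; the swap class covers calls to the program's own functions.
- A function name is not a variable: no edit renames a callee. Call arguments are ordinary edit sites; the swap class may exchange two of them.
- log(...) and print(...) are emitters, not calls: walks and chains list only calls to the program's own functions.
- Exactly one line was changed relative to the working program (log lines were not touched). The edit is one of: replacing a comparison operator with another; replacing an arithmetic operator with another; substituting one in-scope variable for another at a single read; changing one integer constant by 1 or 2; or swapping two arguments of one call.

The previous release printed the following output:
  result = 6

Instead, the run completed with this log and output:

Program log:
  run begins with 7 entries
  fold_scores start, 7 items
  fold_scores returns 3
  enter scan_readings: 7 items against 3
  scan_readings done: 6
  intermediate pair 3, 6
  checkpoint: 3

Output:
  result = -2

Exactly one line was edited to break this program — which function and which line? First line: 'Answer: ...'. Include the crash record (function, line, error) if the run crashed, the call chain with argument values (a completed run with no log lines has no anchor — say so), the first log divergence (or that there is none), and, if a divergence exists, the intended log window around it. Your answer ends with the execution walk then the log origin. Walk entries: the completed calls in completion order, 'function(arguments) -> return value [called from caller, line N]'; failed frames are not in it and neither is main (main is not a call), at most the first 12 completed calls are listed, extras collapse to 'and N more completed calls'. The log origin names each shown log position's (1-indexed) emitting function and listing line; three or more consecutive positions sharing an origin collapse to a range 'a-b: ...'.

Answer: the defect is in verify_load at line 21.
Core observation: The earliest visible damage is log position 7 — 'checkpoint: 3' rather than the intended 'checkpoint: 11'.
Call chain: main.
First divergence: position 7 — the shown line 'checkpoint: 3' should read 'checkpoint: 11'.
Intended log window:
  5: scan_readings done: 6
  6: intermediate pair 3, 6
  7: checkpoint: 11
Execution walk:
  fold_scores([3, 7, 4, 8, 10, 5, 7]) -> 3  [called from pick_anchor, line 28]
  scan_readings([3, 7, 4, 8, 10, 5, 7], 3) -> 6  [called from pick_anchor, line 29]
  verify_load(3, 6) -> 3  [called from pick_anchor, line 31]
  pick_anchor([3, 7, 4, 8, 10, 5, 7], 3) -> 3  [called from main, line 37]
Log origin:
  1: emitted by main (line 36)
  2: emitted by fold_scores (line 2)
  3: emitted by fold_scores (line 7)
  4: emitted by scan_readings (line 11)
  5: emitted by scan_readings (line 16)
  6: emitted by pick_anchor (line 30)
  7: emitted by main (line 38)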